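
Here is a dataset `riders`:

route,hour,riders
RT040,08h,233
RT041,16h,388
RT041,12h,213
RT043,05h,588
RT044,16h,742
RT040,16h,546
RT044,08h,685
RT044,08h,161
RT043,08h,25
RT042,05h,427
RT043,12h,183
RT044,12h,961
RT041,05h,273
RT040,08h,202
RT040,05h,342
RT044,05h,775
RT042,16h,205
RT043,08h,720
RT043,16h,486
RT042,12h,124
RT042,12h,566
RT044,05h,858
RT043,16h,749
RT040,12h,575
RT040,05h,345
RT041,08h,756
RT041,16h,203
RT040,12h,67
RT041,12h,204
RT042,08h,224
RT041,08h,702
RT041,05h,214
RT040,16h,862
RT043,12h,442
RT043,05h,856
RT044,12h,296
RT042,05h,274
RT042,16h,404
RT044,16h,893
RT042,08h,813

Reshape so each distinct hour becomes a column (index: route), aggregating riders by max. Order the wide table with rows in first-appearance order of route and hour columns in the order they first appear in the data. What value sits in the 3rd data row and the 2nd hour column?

With rows in first-appearance order of route, row 3 is route=RT043. hour columns in first-appearance order: 08h, 16h, 12h, 05h; column 2 is 16h.
Long rows with route=RT043, hour=16h: max(486, 749) = 749.

749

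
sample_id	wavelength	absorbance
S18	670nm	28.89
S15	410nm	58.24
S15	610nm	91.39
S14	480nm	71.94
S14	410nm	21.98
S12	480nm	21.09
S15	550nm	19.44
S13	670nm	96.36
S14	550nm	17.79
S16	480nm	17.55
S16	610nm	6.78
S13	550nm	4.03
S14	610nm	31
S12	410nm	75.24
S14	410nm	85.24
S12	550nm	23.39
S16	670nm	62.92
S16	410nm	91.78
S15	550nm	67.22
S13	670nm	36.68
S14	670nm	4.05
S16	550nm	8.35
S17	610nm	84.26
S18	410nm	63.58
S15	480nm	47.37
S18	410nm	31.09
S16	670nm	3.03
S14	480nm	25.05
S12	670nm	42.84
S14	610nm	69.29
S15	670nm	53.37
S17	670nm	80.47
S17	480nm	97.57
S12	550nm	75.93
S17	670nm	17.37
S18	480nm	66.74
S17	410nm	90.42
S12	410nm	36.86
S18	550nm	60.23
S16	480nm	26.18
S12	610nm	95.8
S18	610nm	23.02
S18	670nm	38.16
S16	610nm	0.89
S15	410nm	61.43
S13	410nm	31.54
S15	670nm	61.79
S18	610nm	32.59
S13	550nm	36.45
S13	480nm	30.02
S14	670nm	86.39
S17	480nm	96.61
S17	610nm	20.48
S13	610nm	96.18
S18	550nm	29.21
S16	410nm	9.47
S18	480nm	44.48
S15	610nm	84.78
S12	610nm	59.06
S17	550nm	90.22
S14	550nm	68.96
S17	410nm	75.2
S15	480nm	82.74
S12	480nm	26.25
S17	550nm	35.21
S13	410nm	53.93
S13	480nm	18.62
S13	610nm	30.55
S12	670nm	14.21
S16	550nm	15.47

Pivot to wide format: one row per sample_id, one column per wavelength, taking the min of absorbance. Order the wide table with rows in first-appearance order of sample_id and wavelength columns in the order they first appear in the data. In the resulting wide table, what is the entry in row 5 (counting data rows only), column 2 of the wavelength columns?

31.54

With rows in first-appearance order of sample_id, row 5 is sample_id=S13. wavelength columns in first-appearance order: 670nm, 410nm, 610nm, 480nm, 550nm; column 2 is 410nm.
Long rows with sample_id=S13, wavelength=410nm: min(31.54, 53.93) = 31.54.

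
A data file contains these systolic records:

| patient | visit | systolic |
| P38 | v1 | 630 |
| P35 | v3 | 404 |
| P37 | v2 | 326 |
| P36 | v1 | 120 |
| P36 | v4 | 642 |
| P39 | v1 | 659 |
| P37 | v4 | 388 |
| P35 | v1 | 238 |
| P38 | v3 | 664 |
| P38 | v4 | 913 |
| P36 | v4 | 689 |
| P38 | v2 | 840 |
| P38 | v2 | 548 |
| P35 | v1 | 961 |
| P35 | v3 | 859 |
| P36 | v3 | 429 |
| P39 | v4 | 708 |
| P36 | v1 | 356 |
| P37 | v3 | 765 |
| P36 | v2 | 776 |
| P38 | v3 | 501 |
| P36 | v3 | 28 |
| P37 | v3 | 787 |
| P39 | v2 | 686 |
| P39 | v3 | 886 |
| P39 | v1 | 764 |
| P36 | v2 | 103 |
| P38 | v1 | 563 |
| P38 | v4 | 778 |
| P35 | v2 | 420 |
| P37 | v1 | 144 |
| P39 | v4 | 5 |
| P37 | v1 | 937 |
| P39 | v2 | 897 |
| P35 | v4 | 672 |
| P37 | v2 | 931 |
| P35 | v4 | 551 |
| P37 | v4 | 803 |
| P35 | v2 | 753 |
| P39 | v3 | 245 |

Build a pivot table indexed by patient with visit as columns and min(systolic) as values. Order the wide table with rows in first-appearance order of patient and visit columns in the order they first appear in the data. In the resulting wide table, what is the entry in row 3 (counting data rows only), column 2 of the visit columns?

765

With rows in first-appearance order of patient, row 3 is patient=P37. visit columns in first-appearance order: v1, v3, v2, v4; column 2 is v3.
Long rows with patient=P37, visit=v3: min(765, 787) = 765.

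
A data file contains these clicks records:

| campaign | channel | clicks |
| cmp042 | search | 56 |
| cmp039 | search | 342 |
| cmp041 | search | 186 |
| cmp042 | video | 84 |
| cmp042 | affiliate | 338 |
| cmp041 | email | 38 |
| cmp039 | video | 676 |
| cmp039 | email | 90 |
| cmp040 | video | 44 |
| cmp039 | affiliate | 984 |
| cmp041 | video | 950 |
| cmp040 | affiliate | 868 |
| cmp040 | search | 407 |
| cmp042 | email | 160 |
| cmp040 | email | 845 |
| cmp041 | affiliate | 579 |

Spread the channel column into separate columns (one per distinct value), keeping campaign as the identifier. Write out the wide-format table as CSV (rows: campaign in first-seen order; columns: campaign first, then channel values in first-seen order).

campaign,search,video,affiliate,email
cmp042,56,84,338,160
cmp039,342,676,984,90
cmp041,186,950,579,38
cmp040,407,44,868,845

Columns: campaign plus the 4 distinct channel values (search, video, affiliate, email).
For example, row cmp042 column search takes clicks=56 from the long row (cmp042, search).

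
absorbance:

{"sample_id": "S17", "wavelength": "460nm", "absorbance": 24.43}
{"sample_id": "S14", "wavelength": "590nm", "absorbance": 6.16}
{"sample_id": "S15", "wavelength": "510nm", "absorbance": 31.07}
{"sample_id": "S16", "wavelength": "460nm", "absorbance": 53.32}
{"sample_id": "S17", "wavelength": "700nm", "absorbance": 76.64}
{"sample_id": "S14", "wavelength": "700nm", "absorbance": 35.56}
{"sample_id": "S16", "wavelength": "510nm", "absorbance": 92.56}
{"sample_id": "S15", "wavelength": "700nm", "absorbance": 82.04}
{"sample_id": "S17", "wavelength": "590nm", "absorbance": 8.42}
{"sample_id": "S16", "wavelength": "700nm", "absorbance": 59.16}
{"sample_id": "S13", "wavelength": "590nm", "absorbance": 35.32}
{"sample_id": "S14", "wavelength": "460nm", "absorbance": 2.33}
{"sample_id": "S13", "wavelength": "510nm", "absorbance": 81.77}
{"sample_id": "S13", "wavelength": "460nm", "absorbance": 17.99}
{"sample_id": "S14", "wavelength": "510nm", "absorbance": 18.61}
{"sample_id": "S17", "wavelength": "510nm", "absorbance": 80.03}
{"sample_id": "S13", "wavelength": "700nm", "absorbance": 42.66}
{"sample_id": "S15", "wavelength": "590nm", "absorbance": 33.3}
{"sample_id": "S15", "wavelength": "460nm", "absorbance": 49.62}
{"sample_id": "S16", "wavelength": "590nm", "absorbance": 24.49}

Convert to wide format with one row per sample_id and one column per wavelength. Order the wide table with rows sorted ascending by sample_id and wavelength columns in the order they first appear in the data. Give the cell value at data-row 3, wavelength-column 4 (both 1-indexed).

82.04

With rows sorted ascending by sample_id, row 3 is sample_id=S15. wavelength columns in first-appearance order: 460nm, 590nm, 510nm, 700nm; column 4 is 700nm.
Long rows with sample_id=S15, wavelength=700nm: absorbance = 82.04.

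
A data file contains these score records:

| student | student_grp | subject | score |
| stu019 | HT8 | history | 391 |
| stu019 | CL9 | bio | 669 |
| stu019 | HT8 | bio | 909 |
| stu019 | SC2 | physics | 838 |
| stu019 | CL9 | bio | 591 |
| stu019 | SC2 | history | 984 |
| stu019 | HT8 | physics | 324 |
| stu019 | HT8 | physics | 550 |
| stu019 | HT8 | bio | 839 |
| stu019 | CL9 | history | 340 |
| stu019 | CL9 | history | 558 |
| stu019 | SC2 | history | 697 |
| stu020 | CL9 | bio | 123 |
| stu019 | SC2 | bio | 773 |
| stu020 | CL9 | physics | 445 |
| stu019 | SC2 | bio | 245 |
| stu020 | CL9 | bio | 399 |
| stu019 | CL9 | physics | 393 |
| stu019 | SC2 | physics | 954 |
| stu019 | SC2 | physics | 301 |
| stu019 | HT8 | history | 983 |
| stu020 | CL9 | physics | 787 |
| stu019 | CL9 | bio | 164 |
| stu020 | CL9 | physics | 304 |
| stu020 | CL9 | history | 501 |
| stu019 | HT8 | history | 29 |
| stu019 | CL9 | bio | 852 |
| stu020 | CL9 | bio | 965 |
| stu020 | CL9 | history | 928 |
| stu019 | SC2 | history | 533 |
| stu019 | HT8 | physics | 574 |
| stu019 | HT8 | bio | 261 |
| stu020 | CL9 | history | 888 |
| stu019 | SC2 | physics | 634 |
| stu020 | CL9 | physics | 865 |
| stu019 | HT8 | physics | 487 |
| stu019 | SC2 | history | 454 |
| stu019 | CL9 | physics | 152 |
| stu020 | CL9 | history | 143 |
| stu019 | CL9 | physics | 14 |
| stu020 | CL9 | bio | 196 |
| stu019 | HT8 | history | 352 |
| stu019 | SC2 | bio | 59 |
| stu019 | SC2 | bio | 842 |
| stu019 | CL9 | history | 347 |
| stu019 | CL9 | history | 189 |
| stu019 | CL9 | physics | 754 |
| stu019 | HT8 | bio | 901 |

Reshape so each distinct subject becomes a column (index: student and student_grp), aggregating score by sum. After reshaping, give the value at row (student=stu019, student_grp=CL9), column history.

1434

Rows with student=stu019, student_grp=CL9 and subject=history: score values are 340, 558, 347, 189.
340 + 558 + 347 + 189 = 1434.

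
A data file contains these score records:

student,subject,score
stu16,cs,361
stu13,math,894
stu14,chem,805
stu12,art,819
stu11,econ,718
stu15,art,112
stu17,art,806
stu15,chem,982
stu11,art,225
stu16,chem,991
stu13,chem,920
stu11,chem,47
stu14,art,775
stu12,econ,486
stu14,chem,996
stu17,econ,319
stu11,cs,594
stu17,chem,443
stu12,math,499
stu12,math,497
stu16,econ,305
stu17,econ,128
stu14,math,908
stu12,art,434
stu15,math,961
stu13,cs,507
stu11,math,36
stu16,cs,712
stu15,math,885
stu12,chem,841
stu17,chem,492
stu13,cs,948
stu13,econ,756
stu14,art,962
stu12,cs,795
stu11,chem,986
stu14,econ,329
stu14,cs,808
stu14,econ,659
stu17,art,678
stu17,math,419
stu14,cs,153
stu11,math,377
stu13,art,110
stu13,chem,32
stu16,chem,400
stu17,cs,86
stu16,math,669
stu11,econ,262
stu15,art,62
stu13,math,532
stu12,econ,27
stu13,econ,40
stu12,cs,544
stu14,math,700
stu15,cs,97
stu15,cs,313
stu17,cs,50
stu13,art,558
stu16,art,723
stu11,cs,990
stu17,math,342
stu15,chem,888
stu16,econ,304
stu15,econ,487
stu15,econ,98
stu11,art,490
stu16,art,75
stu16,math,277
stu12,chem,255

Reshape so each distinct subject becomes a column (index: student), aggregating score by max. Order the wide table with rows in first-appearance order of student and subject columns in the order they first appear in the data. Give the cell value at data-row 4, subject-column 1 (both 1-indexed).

795

With rows in first-appearance order of student, row 4 is student=stu12. subject columns in first-appearance order: cs, math, chem, art, econ; column 1 is cs.
Long rows with student=stu12, subject=cs: max(795, 544) = 795.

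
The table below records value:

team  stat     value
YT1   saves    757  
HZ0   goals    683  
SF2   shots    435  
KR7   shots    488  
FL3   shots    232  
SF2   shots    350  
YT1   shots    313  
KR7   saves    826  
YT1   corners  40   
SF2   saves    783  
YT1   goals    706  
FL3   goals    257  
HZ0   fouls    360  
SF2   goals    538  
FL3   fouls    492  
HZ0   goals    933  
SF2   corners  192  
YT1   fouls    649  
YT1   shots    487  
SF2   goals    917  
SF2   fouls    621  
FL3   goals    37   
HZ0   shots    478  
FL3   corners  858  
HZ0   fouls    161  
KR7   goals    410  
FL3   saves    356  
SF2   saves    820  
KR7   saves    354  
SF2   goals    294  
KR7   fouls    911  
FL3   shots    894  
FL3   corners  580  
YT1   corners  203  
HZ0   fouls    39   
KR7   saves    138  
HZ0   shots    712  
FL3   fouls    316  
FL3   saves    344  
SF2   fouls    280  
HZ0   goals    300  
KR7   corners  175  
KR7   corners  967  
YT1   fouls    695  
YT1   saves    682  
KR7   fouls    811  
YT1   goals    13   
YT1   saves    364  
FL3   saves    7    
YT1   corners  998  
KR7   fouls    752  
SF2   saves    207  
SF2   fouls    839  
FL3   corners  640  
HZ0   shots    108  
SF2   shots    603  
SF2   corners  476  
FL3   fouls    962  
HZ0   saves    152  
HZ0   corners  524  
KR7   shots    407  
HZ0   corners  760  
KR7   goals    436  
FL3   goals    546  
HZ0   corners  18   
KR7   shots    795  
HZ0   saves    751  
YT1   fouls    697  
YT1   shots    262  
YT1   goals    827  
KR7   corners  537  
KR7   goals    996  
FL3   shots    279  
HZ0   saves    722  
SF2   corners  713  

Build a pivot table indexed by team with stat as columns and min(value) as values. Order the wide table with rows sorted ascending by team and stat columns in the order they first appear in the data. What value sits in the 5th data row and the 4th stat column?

40

With rows sorted ascending by team, row 5 is team=YT1. stat columns in first-appearance order: saves, goals, shots, corners, fouls; column 4 is corners.
Long rows with team=YT1, stat=corners: min(40, 203, 998) = 40.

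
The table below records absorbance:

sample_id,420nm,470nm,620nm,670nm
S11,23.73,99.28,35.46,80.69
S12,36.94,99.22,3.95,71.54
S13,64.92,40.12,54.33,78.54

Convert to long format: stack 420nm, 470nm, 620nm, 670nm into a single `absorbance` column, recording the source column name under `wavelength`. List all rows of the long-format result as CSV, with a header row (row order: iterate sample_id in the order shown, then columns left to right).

sample_id,wavelength,absorbance
S11,420nm,23.73
S11,470nm,99.28
S11,620nm,35.46
S11,670nm,80.69
S12,420nm,36.94
S12,470nm,99.22
S12,620nm,3.95
S12,670nm,71.54
S13,420nm,64.92
S13,470nm,40.12
S13,620nm,54.33
S13,670nm,78.54

Each (sample_id, column) pair becomes one row: 3 × 4 = 12 rows.
For example, (S11, 420nm) → absorbance=23.73.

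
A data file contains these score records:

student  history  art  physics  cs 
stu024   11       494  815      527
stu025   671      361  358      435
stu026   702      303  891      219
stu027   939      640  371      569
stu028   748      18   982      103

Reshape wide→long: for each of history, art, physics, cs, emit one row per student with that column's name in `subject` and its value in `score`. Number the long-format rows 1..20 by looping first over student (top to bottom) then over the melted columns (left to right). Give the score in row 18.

20 rows total (5 × 4). Row 18: index ⌊(18-1)/4⌋ = 4 into student → stu028; (18-1) mod 4 = 1 into the melted columns → art.
So row 18 is (stu028, art, 18); score = 18.

18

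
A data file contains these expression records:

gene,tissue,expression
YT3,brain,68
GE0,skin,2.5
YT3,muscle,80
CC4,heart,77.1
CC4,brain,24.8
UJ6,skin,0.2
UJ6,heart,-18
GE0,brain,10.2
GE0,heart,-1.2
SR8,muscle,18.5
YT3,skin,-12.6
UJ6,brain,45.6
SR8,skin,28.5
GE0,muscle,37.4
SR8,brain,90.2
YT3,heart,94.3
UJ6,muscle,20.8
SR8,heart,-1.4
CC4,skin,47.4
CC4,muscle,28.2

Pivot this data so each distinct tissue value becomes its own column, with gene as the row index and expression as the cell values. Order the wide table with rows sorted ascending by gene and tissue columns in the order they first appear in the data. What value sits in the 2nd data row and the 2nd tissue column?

With rows sorted ascending by gene, row 2 is gene=GE0. tissue columns in first-appearance order: brain, skin, muscle, heart; column 2 is skin.
Long rows with gene=GE0, tissue=skin: expression = 2.5.

2.5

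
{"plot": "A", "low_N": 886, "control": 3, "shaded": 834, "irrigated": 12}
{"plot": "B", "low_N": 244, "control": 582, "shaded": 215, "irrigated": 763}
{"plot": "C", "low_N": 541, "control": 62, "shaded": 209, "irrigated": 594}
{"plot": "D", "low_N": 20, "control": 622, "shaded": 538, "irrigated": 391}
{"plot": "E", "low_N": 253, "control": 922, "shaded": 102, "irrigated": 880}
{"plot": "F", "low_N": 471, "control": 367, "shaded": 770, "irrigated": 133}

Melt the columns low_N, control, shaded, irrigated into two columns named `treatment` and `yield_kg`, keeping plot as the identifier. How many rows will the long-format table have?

6 plot values × 4 melted columns = 24 rows.

24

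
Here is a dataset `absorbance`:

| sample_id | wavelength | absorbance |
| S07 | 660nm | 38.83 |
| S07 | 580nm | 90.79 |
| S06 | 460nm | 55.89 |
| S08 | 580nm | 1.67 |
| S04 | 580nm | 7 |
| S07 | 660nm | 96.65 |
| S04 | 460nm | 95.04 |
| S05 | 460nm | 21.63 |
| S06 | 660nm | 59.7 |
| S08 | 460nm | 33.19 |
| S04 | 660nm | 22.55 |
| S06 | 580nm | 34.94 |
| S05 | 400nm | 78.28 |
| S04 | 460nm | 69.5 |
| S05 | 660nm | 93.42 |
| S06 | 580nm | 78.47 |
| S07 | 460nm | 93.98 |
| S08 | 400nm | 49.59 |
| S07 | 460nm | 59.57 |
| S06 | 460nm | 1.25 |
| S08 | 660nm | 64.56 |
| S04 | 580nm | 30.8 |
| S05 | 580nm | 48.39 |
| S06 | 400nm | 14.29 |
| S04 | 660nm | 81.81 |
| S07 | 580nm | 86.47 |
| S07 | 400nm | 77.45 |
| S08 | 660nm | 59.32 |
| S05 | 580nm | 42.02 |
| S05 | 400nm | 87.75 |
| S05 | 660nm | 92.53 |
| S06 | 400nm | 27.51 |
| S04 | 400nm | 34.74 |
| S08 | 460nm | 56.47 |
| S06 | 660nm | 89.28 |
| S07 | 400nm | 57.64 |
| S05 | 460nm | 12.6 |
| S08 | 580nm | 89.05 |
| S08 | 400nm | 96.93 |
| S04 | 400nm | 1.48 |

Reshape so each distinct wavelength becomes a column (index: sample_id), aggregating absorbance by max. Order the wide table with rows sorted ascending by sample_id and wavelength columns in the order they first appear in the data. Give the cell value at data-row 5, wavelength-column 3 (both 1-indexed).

56.47

With rows sorted ascending by sample_id, row 5 is sample_id=S08. wavelength columns in first-appearance order: 660nm, 580nm, 460nm, 400nm; column 3 is 460nm.
Long rows with sample_id=S08, wavelength=460nm: max(33.19, 56.47) = 56.47.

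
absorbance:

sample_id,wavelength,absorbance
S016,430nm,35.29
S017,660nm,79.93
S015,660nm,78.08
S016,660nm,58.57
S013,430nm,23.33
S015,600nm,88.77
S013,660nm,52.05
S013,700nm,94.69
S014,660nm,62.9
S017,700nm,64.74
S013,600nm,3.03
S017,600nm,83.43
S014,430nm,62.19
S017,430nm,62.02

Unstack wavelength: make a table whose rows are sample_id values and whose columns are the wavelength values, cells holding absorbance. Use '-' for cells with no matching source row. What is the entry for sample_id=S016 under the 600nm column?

-

No long-format row has sample_id=S016 and wavelength=600nm, so the cell is -.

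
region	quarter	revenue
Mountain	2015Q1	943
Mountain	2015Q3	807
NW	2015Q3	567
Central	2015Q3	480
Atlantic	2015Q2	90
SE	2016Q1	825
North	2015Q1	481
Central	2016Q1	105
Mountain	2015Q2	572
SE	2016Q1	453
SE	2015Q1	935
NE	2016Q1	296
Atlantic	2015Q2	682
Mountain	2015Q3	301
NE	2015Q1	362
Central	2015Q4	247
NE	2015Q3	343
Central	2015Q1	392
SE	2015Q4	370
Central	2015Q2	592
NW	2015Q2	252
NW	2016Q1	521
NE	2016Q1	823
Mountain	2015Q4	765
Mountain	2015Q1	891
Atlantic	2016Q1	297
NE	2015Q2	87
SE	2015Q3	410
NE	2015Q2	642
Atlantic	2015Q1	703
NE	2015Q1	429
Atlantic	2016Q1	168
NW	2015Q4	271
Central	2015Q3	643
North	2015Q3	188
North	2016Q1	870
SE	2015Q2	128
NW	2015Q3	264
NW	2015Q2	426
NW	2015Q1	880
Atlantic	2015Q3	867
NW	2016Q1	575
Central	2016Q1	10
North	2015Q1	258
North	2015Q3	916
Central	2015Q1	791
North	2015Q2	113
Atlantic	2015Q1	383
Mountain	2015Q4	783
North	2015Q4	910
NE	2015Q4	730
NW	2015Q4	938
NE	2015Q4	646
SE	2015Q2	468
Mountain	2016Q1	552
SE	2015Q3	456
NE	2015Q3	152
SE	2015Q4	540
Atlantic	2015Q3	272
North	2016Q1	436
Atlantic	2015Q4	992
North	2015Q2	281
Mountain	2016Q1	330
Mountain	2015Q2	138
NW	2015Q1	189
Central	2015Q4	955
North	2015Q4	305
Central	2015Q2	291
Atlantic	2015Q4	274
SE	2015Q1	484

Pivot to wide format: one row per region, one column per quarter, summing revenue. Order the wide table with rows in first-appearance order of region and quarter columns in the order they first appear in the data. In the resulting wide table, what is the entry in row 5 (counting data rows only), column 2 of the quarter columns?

With rows in first-appearance order of region, row 5 is region=SE. quarter columns in first-appearance order: 2015Q1, 2015Q3, 2015Q2, 2016Q1, 2015Q4; column 2 is 2015Q3.
Long rows with region=SE, quarter=2015Q3: 410 + 456 = 866.

866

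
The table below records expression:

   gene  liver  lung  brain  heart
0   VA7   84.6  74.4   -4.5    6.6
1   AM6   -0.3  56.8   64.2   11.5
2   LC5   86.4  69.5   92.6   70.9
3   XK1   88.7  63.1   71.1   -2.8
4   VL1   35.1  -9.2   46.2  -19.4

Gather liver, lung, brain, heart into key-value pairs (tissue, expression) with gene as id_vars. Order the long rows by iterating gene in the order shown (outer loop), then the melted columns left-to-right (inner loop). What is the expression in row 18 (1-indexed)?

20 rows total (5 × 4). Row 18: index ⌊(18-1)/4⌋ = 4 into gene → VL1; (18-1) mod 4 = 1 into the melted columns → lung.
So row 18 is (VL1, lung, -9.2); expression = -9.2.

-9.2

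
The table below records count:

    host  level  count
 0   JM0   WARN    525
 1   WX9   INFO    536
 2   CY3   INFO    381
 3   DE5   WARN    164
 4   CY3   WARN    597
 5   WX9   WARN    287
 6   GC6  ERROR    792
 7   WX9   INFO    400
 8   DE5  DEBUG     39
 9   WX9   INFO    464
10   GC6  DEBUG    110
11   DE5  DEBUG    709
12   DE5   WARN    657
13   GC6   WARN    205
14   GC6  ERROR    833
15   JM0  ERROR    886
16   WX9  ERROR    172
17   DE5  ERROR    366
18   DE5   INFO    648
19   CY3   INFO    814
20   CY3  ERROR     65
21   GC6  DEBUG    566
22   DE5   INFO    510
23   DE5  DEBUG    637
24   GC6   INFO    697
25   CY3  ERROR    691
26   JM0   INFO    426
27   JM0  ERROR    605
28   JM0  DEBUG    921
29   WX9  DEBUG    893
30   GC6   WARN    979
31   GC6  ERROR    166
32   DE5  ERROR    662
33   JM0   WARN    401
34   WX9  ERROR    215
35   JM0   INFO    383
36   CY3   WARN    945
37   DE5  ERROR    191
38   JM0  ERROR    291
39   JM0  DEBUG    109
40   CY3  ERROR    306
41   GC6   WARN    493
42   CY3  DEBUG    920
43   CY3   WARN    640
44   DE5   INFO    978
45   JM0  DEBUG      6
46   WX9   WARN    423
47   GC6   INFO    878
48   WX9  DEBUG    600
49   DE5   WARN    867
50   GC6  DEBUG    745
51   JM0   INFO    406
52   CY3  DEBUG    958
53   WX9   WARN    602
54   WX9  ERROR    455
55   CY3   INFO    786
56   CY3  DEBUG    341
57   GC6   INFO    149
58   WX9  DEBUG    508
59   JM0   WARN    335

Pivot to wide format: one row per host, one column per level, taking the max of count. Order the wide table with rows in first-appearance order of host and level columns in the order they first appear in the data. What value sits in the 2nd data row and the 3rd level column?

455

With rows in first-appearance order of host, row 2 is host=WX9. level columns in first-appearance order: WARN, INFO, ERROR, DEBUG; column 3 is ERROR.
Long rows with host=WX9, level=ERROR: max(172, 215, 455) = 455.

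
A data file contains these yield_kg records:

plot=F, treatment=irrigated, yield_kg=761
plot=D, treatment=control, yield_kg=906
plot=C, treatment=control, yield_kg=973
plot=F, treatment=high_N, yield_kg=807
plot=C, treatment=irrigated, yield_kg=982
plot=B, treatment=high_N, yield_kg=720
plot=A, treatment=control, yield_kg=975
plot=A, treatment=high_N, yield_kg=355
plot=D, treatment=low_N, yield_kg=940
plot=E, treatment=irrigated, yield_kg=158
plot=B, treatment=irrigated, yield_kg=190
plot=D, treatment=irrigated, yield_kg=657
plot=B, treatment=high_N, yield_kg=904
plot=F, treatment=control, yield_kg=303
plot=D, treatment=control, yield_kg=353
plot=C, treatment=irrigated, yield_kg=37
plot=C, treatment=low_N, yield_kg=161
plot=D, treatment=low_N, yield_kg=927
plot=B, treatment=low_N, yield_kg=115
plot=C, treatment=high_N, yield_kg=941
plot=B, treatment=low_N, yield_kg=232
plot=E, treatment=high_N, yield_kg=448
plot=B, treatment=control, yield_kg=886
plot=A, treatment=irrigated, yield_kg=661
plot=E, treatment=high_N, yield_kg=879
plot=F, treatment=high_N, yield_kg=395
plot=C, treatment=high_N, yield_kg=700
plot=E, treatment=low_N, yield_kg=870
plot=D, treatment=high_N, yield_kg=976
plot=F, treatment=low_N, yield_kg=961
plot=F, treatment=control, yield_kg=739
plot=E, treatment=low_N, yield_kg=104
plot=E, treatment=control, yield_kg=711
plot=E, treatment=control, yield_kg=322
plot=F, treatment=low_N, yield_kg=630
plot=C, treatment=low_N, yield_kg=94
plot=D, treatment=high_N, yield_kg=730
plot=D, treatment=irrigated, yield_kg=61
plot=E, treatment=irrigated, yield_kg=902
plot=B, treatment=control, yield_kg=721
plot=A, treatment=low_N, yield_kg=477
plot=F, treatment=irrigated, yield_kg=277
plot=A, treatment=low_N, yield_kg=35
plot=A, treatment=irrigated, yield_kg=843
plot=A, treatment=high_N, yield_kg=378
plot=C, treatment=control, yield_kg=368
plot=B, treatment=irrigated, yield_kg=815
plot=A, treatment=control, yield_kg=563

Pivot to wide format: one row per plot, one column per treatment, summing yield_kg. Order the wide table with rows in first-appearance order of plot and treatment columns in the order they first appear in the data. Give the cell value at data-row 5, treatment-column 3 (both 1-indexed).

733

With rows in first-appearance order of plot, row 5 is plot=A. treatment columns in first-appearance order: irrigated, control, high_N, low_N; column 3 is high_N.
Long rows with plot=A, treatment=high_N: 355 + 378 = 733.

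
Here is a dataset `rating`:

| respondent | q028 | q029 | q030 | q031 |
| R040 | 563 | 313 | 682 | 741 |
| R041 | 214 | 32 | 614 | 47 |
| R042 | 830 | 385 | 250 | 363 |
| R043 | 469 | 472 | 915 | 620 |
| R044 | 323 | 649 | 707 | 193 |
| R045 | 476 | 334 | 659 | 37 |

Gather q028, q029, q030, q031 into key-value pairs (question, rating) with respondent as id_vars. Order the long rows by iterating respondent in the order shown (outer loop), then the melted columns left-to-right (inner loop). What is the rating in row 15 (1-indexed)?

915

24 rows total (6 × 4). Row 15: index ⌊(15-1)/4⌋ = 3 into respondent → R043; (15-1) mod 4 = 2 into the melted columns → q030.
So row 15 is (R043, q030, 915); rating = 915.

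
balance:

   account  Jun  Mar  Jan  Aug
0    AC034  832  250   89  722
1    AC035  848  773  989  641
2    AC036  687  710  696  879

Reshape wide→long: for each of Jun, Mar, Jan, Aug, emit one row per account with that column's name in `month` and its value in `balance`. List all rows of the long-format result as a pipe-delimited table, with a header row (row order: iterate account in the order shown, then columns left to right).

Each (account, column) pair becomes one row: 3 × 4 = 12 rows.
For example, (AC034, Jun) → balance=832.

| account | month | balance |
| AC034 | Jun | 832 |
| AC034 | Mar | 250 |
| AC034 | Jan | 89 |
| AC034 | Aug | 722 |
| AC035 | Jun | 848 |
| AC035 | Mar | 773 |
| AC035 | Jan | 989 |
| AC035 | Aug | 641 |
| AC036 | Jun | 687 |
| AC036 | Mar | 710 |
| AC036 | Jan | 696 |
| AC036 | Aug | 879 |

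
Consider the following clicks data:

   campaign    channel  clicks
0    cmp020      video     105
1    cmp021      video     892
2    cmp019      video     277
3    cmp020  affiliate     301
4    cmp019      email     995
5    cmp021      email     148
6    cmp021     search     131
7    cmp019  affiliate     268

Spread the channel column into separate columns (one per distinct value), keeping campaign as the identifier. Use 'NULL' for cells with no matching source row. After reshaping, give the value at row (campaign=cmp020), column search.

NULL

No long-format row has campaign=cmp020 and channel=search, so the cell is NULL.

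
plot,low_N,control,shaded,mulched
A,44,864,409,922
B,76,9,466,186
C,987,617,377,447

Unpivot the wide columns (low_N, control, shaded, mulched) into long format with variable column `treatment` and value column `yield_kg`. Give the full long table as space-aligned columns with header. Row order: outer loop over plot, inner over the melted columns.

Each (plot, column) pair becomes one row: 3 × 4 = 12 rows.
For example, (A, low_N) → yield_kg=44.

plot  treatment  yield_kg
A     low_N      44      
A     control    864     
A     shaded     409     
A     mulched    922     
B     low_N      76      
B     control    9       
B     shaded     466     
B     mulched    186     
C     low_N      987     
C     control    617     
C     shaded     377     
C     mulched    447     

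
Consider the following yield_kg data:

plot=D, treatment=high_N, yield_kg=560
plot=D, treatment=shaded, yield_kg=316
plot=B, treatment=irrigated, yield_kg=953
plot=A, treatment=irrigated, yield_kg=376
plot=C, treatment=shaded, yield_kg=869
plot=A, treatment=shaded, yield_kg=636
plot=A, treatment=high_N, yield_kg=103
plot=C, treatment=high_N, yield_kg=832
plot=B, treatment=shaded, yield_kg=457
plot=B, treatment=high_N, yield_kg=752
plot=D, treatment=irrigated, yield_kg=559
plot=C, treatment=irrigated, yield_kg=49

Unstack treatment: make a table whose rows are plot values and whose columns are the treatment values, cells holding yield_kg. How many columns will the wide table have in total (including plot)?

1 column for plot plus 3 distinct treatment values → 4 columns.

4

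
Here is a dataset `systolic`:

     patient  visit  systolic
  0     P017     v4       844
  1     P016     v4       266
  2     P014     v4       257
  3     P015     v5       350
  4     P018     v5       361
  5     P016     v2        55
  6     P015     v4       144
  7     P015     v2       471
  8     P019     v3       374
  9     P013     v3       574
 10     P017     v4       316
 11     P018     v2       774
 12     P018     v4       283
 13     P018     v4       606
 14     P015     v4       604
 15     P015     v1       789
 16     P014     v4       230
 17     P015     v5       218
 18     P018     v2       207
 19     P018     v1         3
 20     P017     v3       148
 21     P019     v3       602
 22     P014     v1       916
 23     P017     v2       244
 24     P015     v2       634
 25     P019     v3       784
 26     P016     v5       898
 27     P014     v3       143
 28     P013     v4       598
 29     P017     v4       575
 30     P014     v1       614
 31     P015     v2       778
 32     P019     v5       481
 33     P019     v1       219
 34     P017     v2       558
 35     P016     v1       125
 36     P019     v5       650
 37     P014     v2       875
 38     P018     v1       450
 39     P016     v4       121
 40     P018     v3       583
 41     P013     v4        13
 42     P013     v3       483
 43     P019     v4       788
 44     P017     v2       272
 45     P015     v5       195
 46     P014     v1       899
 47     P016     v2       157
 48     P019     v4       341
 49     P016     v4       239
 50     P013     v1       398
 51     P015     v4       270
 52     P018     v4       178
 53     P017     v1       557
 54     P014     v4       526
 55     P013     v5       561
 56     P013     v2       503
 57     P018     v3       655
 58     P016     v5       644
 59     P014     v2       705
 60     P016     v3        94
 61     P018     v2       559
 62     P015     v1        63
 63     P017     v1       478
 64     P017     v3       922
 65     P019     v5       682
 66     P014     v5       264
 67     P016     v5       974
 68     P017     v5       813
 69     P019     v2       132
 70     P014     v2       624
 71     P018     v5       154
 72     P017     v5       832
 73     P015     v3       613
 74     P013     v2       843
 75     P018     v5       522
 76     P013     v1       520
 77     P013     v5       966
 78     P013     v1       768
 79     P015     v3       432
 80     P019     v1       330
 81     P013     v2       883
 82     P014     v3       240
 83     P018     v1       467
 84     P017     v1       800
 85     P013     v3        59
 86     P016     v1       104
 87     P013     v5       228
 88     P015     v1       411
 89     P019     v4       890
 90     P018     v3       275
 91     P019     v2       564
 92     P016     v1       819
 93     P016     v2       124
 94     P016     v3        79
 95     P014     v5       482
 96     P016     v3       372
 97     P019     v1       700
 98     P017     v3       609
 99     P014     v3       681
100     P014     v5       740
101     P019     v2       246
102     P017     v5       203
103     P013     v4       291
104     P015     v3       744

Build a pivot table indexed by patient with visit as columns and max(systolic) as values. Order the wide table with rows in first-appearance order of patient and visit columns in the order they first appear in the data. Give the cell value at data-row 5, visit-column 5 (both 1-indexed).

467

With rows in first-appearance order of patient, row 5 is patient=P018. visit columns in first-appearance order: v4, v5, v2, v3, v1; column 5 is v1.
Long rows with patient=P018, visit=v1: max(3, 450, 467) = 467.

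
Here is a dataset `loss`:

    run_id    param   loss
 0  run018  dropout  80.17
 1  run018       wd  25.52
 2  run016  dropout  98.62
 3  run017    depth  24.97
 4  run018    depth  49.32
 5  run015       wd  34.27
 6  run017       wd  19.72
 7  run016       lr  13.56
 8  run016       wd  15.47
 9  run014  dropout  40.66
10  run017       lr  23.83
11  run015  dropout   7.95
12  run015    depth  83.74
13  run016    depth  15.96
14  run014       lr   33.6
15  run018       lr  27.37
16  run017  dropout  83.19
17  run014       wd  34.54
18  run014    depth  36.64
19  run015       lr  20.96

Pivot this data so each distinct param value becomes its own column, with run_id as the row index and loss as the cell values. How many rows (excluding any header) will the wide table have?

5

5 distinct run_id values → 5 rows.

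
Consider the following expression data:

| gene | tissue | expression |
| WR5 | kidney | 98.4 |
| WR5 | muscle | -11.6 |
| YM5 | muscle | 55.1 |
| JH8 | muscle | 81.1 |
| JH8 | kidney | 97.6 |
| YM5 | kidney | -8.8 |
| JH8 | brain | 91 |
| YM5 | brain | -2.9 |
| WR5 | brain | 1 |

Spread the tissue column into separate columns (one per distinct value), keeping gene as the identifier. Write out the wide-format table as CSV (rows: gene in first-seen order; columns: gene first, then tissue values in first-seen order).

gene,kidney,muscle,brain
WR5,98.4,-11.6,1
YM5,-8.8,55.1,-2.9
JH8,97.6,81.1,91

Columns: gene plus the 3 distinct tissue values (kidney, muscle, brain).
For example, row WR5 column kidney takes expression=98.4 from the long row (WR5, kidney).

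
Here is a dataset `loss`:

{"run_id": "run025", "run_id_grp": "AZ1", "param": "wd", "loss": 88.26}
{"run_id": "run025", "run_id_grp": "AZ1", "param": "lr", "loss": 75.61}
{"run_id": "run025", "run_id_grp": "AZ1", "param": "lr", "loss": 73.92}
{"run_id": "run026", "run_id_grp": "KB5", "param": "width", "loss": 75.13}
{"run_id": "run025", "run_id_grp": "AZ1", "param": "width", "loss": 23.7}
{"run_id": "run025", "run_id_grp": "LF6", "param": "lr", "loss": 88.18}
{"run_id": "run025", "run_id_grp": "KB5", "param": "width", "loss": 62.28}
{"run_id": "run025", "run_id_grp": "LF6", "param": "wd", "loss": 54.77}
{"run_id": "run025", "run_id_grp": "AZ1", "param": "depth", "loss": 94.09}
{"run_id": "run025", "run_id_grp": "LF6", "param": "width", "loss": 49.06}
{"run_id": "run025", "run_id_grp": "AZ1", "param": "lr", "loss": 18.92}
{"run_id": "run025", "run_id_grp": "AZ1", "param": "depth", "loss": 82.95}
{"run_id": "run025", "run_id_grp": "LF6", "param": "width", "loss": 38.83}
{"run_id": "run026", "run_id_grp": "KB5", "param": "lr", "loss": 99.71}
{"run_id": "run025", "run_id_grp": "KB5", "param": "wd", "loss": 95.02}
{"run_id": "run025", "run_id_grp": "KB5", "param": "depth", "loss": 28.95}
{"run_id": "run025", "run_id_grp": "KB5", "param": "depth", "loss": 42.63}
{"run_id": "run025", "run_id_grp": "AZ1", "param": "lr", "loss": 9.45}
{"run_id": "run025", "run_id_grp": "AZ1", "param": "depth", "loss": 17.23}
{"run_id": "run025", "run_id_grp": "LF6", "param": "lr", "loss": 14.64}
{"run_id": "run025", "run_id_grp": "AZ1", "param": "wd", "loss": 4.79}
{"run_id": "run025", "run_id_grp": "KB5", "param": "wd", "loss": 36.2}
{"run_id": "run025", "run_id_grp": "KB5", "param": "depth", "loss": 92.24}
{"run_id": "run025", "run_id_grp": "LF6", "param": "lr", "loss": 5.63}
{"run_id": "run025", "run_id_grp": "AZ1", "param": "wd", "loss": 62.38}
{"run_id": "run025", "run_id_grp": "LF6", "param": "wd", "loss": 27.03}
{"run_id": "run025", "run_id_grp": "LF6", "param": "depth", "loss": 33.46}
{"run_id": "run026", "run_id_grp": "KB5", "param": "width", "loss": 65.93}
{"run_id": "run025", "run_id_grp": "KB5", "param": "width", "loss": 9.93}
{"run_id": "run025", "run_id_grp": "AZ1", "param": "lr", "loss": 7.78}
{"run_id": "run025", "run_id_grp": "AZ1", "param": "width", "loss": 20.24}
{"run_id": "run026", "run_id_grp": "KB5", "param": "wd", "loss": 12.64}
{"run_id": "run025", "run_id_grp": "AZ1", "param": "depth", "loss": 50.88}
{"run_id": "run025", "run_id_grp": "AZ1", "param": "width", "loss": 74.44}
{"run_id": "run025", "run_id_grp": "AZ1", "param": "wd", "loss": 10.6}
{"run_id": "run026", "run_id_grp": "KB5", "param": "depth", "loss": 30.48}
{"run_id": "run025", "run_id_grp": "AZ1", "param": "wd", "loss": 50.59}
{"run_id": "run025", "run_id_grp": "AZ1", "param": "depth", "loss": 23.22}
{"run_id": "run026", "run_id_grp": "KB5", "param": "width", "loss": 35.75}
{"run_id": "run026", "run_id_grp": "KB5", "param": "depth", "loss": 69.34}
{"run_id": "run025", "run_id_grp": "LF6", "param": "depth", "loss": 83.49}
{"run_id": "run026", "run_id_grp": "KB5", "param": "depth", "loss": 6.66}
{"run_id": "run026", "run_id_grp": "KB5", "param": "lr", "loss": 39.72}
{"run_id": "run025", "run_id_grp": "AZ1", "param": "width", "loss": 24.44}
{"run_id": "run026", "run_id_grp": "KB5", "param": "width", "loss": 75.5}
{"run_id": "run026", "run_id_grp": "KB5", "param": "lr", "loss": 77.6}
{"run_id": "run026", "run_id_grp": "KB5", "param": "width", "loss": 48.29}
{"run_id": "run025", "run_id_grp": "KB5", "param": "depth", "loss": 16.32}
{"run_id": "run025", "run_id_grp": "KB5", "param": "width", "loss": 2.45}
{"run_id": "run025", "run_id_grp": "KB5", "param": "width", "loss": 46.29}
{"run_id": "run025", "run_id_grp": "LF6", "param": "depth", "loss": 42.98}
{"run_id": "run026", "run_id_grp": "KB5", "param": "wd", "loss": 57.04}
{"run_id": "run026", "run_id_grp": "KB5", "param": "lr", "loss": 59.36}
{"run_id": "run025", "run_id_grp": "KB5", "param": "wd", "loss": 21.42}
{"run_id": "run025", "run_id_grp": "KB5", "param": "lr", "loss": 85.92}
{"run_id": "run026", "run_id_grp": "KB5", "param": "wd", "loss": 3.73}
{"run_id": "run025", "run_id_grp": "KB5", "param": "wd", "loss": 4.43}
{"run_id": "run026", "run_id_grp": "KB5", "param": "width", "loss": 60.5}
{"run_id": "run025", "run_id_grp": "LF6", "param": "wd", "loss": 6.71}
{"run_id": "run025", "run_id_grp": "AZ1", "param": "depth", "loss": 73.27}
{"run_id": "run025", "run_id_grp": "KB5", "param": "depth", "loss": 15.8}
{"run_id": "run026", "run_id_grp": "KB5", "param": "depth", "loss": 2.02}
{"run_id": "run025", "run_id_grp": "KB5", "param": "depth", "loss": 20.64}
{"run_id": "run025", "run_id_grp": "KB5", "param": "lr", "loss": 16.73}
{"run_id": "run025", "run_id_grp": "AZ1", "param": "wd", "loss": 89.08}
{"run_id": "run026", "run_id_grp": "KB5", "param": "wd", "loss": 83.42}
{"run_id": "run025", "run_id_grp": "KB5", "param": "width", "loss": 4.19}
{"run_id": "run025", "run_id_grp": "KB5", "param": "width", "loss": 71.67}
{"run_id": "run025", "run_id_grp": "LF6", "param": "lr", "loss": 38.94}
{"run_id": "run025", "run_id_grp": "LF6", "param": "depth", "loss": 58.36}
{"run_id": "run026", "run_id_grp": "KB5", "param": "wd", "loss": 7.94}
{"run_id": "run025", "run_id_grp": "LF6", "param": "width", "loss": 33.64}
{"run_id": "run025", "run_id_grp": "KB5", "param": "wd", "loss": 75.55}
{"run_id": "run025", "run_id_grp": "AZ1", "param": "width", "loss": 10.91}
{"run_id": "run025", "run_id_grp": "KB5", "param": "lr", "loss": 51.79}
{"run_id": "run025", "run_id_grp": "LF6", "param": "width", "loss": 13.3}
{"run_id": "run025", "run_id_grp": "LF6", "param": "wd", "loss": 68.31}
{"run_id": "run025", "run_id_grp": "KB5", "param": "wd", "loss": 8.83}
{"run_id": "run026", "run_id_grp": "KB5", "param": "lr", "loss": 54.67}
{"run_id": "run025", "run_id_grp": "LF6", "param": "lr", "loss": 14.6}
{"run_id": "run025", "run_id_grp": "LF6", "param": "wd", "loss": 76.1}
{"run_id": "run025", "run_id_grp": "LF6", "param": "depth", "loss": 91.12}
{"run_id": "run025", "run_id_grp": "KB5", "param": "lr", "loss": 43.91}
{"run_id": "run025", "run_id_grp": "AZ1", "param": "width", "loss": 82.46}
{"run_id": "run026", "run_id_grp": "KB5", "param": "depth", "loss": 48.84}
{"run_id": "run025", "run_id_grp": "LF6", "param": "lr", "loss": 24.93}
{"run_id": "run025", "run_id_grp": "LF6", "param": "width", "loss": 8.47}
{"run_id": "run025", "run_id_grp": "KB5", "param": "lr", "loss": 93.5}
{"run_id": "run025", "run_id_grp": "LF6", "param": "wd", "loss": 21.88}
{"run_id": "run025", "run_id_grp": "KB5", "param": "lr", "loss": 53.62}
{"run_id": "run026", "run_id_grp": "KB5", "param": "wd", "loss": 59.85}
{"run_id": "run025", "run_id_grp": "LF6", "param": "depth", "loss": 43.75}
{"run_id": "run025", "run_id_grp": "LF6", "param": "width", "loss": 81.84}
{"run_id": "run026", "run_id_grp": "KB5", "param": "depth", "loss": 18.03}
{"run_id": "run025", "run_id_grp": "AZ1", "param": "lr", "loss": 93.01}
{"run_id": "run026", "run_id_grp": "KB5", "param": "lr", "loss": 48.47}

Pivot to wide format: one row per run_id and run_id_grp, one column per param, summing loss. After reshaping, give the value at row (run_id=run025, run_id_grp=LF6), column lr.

Rows with run_id=run025, run_id_grp=LF6 and param=lr: loss values are 88.18, 14.64, 5.63, 38.94, 14.6, 24.93.
88.18 + 14.64 + 5.63 + 38.94 + 14.6 + 24.93 = 186.92.

186.92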